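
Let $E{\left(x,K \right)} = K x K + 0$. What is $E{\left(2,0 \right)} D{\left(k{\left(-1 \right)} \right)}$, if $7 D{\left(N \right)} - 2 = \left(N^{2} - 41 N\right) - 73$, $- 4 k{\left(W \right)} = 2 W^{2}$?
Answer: $0$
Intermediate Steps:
$k{\left(W \right)} = - \frac{W^{2}}{2}$ ($k{\left(W \right)} = - \frac{2 W^{2}}{4} = - \frac{W^{2}}{2}$)
$E{\left(x,K \right)} = x K^{2}$ ($E{\left(x,K \right)} = x K^{2} + 0 = x K^{2}$)
$D{\left(N \right)} = - \frac{71}{7} - \frac{41 N}{7} + \frac{N^{2}}{7}$ ($D{\left(N \right)} = \frac{2}{7} + \frac{\left(N^{2} - 41 N\right) - 73}{7} = \frac{2}{7} + \frac{-73 + N^{2} - 41 N}{7} = \frac{2}{7} - \left(\frac{73}{7} - \frac{N^{2}}{7} + \frac{41 N}{7}\right) = - \frac{71}{7} - \frac{41 N}{7} + \frac{N^{2}}{7}$)
$E{\left(2,0 \right)} D{\left(k{\left(-1 \right)} \right)} = 2 \cdot 0^{2} \left(- \frac{71}{7} - \frac{41 \left(- \frac{\left(-1\right)^{2}}{2}\right)}{7} + \frac{\left(- \frac{\left(-1\right)^{2}}{2}\right)^{2}}{7}\right) = 2 \cdot 0 \left(- \frac{71}{7} - \frac{41 \left(\left(- \frac{1}{2}\right) 1\right)}{7} + \frac{\left(\left(- \frac{1}{2}\right) 1\right)^{2}}{7}\right) = 0 \left(- \frac{71}{7} - - \frac{41}{14} + \frac{\left(- \frac{1}{2}\right)^{2}}{7}\right) = 0 \left(- \frac{71}{7} + \frac{41}{14} + \frac{1}{7} \cdot \frac{1}{4}\right) = 0 \left(- \frac{71}{7} + \frac{41}{14} + \frac{1}{28}\right) = 0 \left(- \frac{201}{28}\right) = 0$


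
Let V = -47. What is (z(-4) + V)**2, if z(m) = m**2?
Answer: 961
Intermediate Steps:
(z(-4) + V)**2 = ((-4)**2 - 47)**2 = (16 - 47)**2 = (-31)**2 = 961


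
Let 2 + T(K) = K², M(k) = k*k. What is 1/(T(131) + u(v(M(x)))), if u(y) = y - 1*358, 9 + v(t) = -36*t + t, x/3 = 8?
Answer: -1/3368 ≈ -0.00029691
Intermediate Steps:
x = 24 (x = 3*8 = 24)
M(k) = k²
v(t) = -9 - 35*t (v(t) = -9 + (-36*t + t) = -9 - 35*t)
u(y) = -358 + y (u(y) = y - 358 = -358 + y)
T(K) = -2 + K²
1/(T(131) + u(v(M(x)))) = 1/((-2 + 131²) + (-358 + (-9 - 35*24²))) = 1/((-2 + 17161) + (-358 + (-9 - 35*576))) = 1/(17159 + (-358 + (-9 - 20160))) = 1/(17159 + (-358 - 20169)) = 1/(17159 - 20527) = 1/(-3368) = -1/3368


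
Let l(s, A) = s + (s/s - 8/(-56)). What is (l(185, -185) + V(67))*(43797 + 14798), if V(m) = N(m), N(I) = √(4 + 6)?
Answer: 76349285/7 + 58595*√10 ≈ 1.1092e+7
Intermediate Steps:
N(I) = √10
V(m) = √10
l(s, A) = 8/7 + s (l(s, A) = s + (1 - 8*(-1/56)) = s + (1 + ⅐) = s + 8/7 = 8/7 + s)
(l(185, -185) + V(67))*(43797 + 14798) = ((8/7 + 185) + √10)*(43797 + 14798) = (1303/7 + √10)*58595 = 76349285/7 + 58595*√10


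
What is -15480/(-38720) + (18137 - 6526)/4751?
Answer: 13078085/4598968 ≈ 2.8437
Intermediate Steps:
-15480/(-38720) + (18137 - 6526)/4751 = -15480*(-1/38720) + 11611*(1/4751) = 387/968 + 11611/4751 = 13078085/4598968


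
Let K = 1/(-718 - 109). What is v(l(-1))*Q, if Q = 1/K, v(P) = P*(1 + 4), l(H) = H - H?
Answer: 0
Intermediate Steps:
l(H) = 0
v(P) = 5*P (v(P) = P*5 = 5*P)
K = -1/827 (K = 1/(-827) = -1/827 ≈ -0.0012092)
Q = -827 (Q = 1/(-1/827) = -827)
v(l(-1))*Q = (5*0)*(-827) = 0*(-827) = 0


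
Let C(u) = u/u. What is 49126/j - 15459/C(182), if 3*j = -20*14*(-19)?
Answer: -5863893/380 ≈ -15431.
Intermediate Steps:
C(u) = 1
j = 5320/3 (j = (-20*14*(-19))/3 = (-280*(-19))/3 = (⅓)*5320 = 5320/3 ≈ 1773.3)
49126/j - 15459/C(182) = 49126/(5320/3) - 15459/1 = 49126*(3/5320) - 15459*1 = 10527/380 - 15459 = -5863893/380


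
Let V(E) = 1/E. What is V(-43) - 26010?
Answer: -1118431/43 ≈ -26010.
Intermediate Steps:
V(-43) - 26010 = 1/(-43) - 26010 = -1/43 - 26010 = -1118431/43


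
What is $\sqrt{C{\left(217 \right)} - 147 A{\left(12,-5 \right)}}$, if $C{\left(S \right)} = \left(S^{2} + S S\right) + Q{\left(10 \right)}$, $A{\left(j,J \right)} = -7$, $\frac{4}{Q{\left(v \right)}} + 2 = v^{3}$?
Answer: $\frac{\sqrt{23706639205}}{499} \approx 308.56$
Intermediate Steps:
$Q{\left(v \right)} = \frac{4}{-2 + v^{3}}$
$C{\left(S \right)} = \frac{2}{499} + 2 S^{2}$ ($C{\left(S \right)} = \left(S^{2} + S S\right) + \frac{4}{-2 + 10^{3}} = \left(S^{2} + S^{2}\right) + \frac{4}{-2 + 1000} = 2 S^{2} + \frac{4}{998} = 2 S^{2} + 4 \cdot \frac{1}{998} = 2 S^{2} + \frac{2}{499} = \frac{2}{499} + 2 S^{2}$)
$\sqrt{C{\left(217 \right)} - 147 A{\left(12,-5 \right)}} = \sqrt{\left(\frac{2}{499} + 2 \cdot 217^{2}\right) - -1029} = \sqrt{\left(\frac{2}{499} + 2 \cdot 47089\right) + 1029} = \sqrt{\left(\frac{2}{499} + 94178\right) + 1029} = \sqrt{\frac{46994824}{499} + 1029} = \sqrt{\frac{47508295}{499}} = \frac{\sqrt{23706639205}}{499}$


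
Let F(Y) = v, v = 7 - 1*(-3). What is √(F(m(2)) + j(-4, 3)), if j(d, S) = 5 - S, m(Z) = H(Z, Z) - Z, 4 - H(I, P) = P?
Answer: 2*√3 ≈ 3.4641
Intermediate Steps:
H(I, P) = 4 - P
m(Z) = 4 - 2*Z (m(Z) = (4 - Z) - Z = 4 - 2*Z)
v = 10 (v = 7 + 3 = 10)
F(Y) = 10
√(F(m(2)) + j(-4, 3)) = √(10 + (5 - 1*3)) = √(10 + (5 - 3)) = √(10 + 2) = √12 = 2*√3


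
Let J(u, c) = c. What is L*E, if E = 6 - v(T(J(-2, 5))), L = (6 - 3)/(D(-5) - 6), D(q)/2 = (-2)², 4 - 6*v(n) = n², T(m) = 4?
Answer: 12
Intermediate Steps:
v(n) = ⅔ - n²/6
D(q) = 8 (D(q) = 2*(-2)² = 2*4 = 8)
L = 3/2 (L = (6 - 3)/(8 - 6) = 3/2 ≈ 1.5000)
E = 8 (E = 6 - (⅔ - ⅙*4²) = 6 - (⅔ - ⅙*16) = 6 - (⅔ - 8/3) = 6 - 1*(-2) = 6 + 2 = 8)
L*E = (3/2)*8 = 12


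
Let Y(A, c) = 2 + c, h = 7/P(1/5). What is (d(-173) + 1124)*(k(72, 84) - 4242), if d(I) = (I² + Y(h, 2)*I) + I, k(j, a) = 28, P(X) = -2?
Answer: -127212232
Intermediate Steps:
h = -7/2 (h = 7/(-2) = 7*(-½) = -7/2 ≈ -3.5000)
d(I) = I² + 5*I (d(I) = (I² + (2 + 2)*I) + I = (I² + 4*I) + I = I² + 5*I)
(d(-173) + 1124)*(k(72, 84) - 4242) = (-173*(5 - 173) + 1124)*(28 - 4242) = (-173*(-168) + 1124)*(-4214) = (29064 + 1124)*(-4214) = 30188*(-4214) = -127212232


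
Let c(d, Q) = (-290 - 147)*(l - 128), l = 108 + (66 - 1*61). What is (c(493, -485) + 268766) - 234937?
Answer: 40384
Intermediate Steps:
l = 113 (l = 108 + (66 - 61) = 108 + 5 = 113)
c(d, Q) = 6555 (c(d, Q) = (-290 - 147)*(113 - 128) = -437*(-15) = 6555)
(c(493, -485) + 268766) - 234937 = (6555 + 268766) - 234937 = 275321 - 234937 = 40384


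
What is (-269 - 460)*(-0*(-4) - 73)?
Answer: 53217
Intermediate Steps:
(-269 - 460)*(-0*(-4) - 73) = -729*(-8*0 - 73) = -729*(0 - 73) = -729*(-73) = 53217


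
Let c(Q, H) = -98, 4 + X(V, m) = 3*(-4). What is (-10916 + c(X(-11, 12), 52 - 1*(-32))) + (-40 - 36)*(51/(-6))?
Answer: -10368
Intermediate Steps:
X(V, m) = -16 (X(V, m) = -4 + 3*(-4) = -4 - 12 = -16)
(-10916 + c(X(-11, 12), 52 - 1*(-32))) + (-40 - 36)*(51/(-6)) = (-10916 - 98) + (-40 - 36)*(51/(-6)) = -11014 - 3876*(-1)/6 = -11014 - 76*(-17/2) = -11014 + 646 = -10368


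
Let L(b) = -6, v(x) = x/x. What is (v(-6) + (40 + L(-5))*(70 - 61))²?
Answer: 94249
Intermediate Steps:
v(x) = 1
(v(-6) + (40 + L(-5))*(70 - 61))² = (1 + (40 - 6)*(70 - 61))² = (1 + 34*9)² = (1 + 306)² = 307² = 94249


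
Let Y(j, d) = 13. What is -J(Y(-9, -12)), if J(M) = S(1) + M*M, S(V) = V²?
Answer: -170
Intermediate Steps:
J(M) = 1 + M² (J(M) = 1² + M*M = 1 + M²)
-J(Y(-9, -12)) = -(1 + 13²) = -(1 + 169) = -1*170 = -170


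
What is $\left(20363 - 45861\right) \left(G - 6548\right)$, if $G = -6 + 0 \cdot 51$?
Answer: $167113892$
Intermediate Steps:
$G = -6$ ($G = -6 + 0 = -6$)
$\left(20363 - 45861\right) \left(G - 6548\right) = \left(20363 - 45861\right) \left(-6 - 6548\right) = \left(-25498\right) \left(-6554\right) = 167113892$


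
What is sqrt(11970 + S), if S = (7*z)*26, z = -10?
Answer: 5*sqrt(406) ≈ 100.75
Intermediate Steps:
S = -1820 (S = (7*(-10))*26 = -70*26 = -1820)
sqrt(11970 + S) = sqrt(11970 - 1820) = sqrt(10150) = 5*sqrt(406)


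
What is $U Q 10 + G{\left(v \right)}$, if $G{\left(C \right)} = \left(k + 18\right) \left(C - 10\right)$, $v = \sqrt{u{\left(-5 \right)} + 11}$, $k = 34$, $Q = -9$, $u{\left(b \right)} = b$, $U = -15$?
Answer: $830 + 52 \sqrt{6} \approx 957.37$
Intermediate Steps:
$v = \sqrt{6}$ ($v = \sqrt{-5 + 11} = \sqrt{6} \approx 2.4495$)
$G{\left(C \right)} = -520 + 52 C$ ($G{\left(C \right)} = \left(34 + 18\right) \left(C - 10\right) = 52 \left(-10 + C\right) = -520 + 52 C$)
$U Q 10 + G{\left(v \right)} = \left(-15\right) \left(-9\right) 10 - \left(520 - 52 \sqrt{6}\right) = 135 \cdot 10 - \left(520 - 52 \sqrt{6}\right) = 1350 - \left(520 - 52 \sqrt{6}\right) = 830 + 52 \sqrt{6}$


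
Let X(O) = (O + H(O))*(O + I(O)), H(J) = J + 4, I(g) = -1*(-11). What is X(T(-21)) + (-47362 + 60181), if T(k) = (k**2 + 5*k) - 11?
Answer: 232563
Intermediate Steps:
T(k) = -11 + k**2 + 5*k
I(g) = 11
H(J) = 4 + J
X(O) = (4 + 2*O)*(11 + O) (X(O) = (O + (4 + O))*(O + 11) = (4 + 2*O)*(11 + O))
X(T(-21)) + (-47362 + 60181) = (44 + 2*(-11 + (-21)**2 + 5*(-21))**2 + 26*(-11 + (-21)**2 + 5*(-21))) + (-47362 + 60181) = (44 + 2*(-11 + 441 - 105)**2 + 26*(-11 + 441 - 105)) + 12819 = (44 + 2*325**2 + 26*325) + 12819 = (44 + 2*105625 + 8450) + 12819 = (44 + 211250 + 8450) + 12819 = 219744 + 12819 = 232563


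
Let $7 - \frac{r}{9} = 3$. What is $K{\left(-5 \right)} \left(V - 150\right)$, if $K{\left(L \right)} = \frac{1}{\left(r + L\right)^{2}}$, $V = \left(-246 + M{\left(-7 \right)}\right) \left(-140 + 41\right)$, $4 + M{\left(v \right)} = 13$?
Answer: $\frac{23313}{961} \approx 24.259$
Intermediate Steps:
$r = 36$ ($r = 63 - 27 = 36$)
$M{\left(v \right)} = 9$ ($M{\left(v \right)} = -4 + 13 = 9$)
$V = 23463$ ($V = \left(-246 + 9\right) \left(-140 + 41\right) = \left(-237\right) \left(-99\right) = 23463$)
$K{\left(L \right)} = \frac{1}{\left(36 + L\right)^{2}}$
$K{\left(-5 \right)} \left(V - 150\right) = \frac{23463 - 150}{\left(36 - 5\right)^{2}} = \frac{1}{961} \cdot 23313 = \frac{23313}{961}$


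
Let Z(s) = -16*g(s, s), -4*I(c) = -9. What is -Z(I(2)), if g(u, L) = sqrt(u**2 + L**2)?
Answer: 36*sqrt(2) ≈ 50.912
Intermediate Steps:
I(c) = 9/4 (I(c) = -1/4*(-9) = 9/4)
g(u, L) = sqrt(L**2 + u**2)
Z(s) = -16*sqrt(2)*sqrt(s**2) (Z(s) = -16*sqrt(s**2 + s**2) = -16*sqrt(2)*sqrt(s**2))
-Z(I(2)) = -(-16)*sqrt(2)*sqrt((9/4)**2) = -(-16)*sqrt(2)*sqrt(81/16) = -(-16)*sqrt(2)*9/4 = -(-36)*sqrt(2) = 36*sqrt(2)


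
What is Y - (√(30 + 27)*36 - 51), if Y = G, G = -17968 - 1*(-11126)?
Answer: -6791 - 36*√57 ≈ -7062.8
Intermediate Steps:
G = -6842 (G = -17968 + 11126 = -6842)
Y = -6842
Y - (√(30 + 27)*36 - 51) = -6842 - (√(30 + 27)*36 - 51) = -6842 - (√57*36 - 51) = -6842 - (36*√57 - 51) = -6842 - (-51 + 36*√57) = -6842 + (51 - 36*√57) = -6791 - 36*√57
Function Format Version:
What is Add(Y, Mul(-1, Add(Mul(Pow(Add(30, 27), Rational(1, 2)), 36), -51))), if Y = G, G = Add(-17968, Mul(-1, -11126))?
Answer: Add(-6791, Mul(-36, Pow(57, Rational(1, 2)))) ≈ -7062.8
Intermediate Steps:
G = -6842 (G = Add(-17968, 11126) = -6842)
Y = -6842
Add(Y, Mul(-1, Add(Mul(Pow(Add(30, 27), Rational(1, 2)), 36), -51))) = Add(-6842, Mul(-1, Add(Mul(Pow(Add(30, 27), Rational(1, 2)), 36), -51))) = Add(-6842, Mul(-1, Add(Mul(Pow(57, Rational(1, 2)), 36), -51))) = Add(-6842, Mul(-1, Add(Mul(36, Pow(57, Rational(1, 2))), -51))) = Add(-6842, Mul(-1, Add(-51, Mul(36, Pow(57, Rational(1, 2)))))) = Add(-6842, Add(51, Mul(-36, Pow(57, Rational(1, 2))))) = Add(-6791, Mul(-36, Pow(57, Rational(1, 2))))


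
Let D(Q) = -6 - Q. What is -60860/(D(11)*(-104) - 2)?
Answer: -30430/883 ≈ -34.462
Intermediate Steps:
-60860/(D(11)*(-104) - 2) = -60860/((-6 - 1*11)*(-104) - 2) = -60860/((-6 - 11)*(-104) - 2) = -60860/(-17*(-104) - 2) = -60860/(1768 - 2) = -60860/1766 = -60860*1/1766 = -30430/883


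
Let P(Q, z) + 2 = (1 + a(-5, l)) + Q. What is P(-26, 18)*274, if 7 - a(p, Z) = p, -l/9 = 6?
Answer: -4110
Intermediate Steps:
l = -54 (l = -9*6 = -54)
a(p, Z) = 7 - p
P(Q, z) = 11 + Q (P(Q, z) = -2 + ((1 + (7 - 1*(-5))) + Q) = -2 + ((1 + (7 + 5)) + Q) = -2 + ((1 + 12) + Q) = -2 + (13 + Q) = 11 + Q)
P(-26, 18)*274 = (11 - 26)*274 = -15*274 = -4110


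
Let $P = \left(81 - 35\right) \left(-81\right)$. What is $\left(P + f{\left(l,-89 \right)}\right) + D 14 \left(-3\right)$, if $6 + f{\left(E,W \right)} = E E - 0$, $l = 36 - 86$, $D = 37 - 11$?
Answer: $-2324$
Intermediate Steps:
$D = 26$
$P = -3726$ ($P = 46 \left(-81\right) = -3726$)
$l = -50$ ($l = 36 - 86 = -50$)
$f{\left(E,W \right)} = -6 + E^{2}$ ($f{\left(E,W \right)} = -6 + \left(E E - 0\right) = -6 + \left(E^{2} + 0\right) = -6 + E^{2}$)
$\left(P + f{\left(l,-89 \right)}\right) + D 14 \left(-3\right) = \left(-3726 - \left(6 - \left(-50\right)^{2}\right)\right) + 26 \cdot 14 \left(-3\right) = \left(-3726 + \left(-6 + 2500\right)\right) + 364 \left(-3\right) = \left(-3726 + 2494\right) - 1092 = -1232 - 1092 = -2324$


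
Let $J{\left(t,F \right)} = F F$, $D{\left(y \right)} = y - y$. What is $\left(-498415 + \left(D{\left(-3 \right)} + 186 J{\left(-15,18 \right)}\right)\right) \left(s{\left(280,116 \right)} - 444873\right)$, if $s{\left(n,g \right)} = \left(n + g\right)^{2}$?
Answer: $126212462607$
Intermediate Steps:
$s{\left(n,g \right)} = \left(g + n\right)^{2}$
$D{\left(y \right)} = 0$
$J{\left(t,F \right)} = F^{2}$
$\left(-498415 + \left(D{\left(-3 \right)} + 186 J{\left(-15,18 \right)}\right)\right) \left(s{\left(280,116 \right)} - 444873\right) = \left(-498415 + \left(0 + 186 \cdot 18^{2}\right)\right) \left(\left(116 + 280\right)^{2} - 444873\right) = \left(-498415 + \left(0 + 186 \cdot 324\right)\right) \left(396^{2} - 444873\right) = \left(-498415 + \left(0 + 60264\right)\right) \left(156816 - 444873\right) = \left(-498415 + 60264\right) \left(-288057\right) = \left(-438151\right) \left(-288057\right) = 126212462607$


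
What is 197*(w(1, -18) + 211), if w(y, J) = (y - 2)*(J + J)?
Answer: 48659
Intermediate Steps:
w(y, J) = 2*J*(-2 + y) (w(y, J) = (-2 + y)*(2*J) = 2*J*(-2 + y))
197*(w(1, -18) + 211) = 197*(2*(-18)*(-2 + 1) + 211) = 197*(2*(-18)*(-1) + 211) = 197*(36 + 211) = 197*247 = 48659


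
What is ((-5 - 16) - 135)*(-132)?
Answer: 20592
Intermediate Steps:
((-5 - 16) - 135)*(-132) = (-21 - 135)*(-132) = -156*(-132) = 20592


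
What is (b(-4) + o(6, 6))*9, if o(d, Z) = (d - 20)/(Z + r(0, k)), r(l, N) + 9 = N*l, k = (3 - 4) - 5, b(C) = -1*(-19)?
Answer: 213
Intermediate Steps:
b(C) = 19
k = -6 (k = -1 - 5 = -6)
r(l, N) = -9 + N*l
o(d, Z) = (-20 + d)/(-9 + Z) (o(d, Z) = (d - 20)/(Z + (-9 - 6*0)) = (-20 + d)/(Z + (-9 + 0)) = (-20 + d)/(Z - 9) = (-20 + d)/(-9 + Z))
(b(-4) + o(6, 6))*9 = (19 + (-20 + 6)/(-9 + 6))*9 = (19 - 14/(-3))*9 = (19 - ⅓*(-14))*9 = (19 + 14/3)*9 = (71/3)*9 = 213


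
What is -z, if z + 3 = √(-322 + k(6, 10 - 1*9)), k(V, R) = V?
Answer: 3 - 2*I*√79 ≈ 3.0 - 17.776*I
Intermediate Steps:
z = -3 + 2*I*√79 (z = -3 + √(-322 + 6) = -3 + √(-316) = -3 + 2*I*√79 ≈ -3.0 + 17.776*I)
-z = -(-3 + 2*I*√79) = 3 - 2*I*√79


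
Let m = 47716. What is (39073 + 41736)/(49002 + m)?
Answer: 80809/96718 ≈ 0.83551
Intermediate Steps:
(39073 + 41736)/(49002 + m) = (39073 + 41736)/(49002 + 47716) = 80809/96718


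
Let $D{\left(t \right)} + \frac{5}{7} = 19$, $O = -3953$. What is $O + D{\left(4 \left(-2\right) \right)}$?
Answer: $- \frac{27543}{7} \approx -3934.7$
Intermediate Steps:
$D{\left(t \right)} = \frac{128}{7}$ ($D{\left(t \right)} = - \frac{5}{7} + 19 = \frac{128}{7}$)
$O + D{\left(4 \left(-2\right) \right)} = -3953 + \frac{128}{7} = - \frac{27543}{7}$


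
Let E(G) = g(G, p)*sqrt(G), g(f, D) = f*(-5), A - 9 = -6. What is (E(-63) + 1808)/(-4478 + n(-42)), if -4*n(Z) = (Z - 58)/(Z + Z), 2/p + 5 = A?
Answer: -1344/3329 - 79380*I*sqrt(7)/376177 ≈ -0.40372 - 0.5583*I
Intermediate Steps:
A = 3 (A = 9 - 6 = 3)
p = -1 (p = 2/(-5 + 3) = 2/(-2) = 2*(-1/2) = -1)
n(Z) = -(-58 + Z)/(8*Z) (n(Z) = -(Z - 58)/(4*(Z + Z)) = -(-58 + Z)/(4*(2*Z)) = -(-58 + Z)*1/(2*Z)/4 = -(-58 + Z)/(8*Z))
g(f, D) = -5*f
E(G) = -5*G**(3/2) (E(G) = (-5*G)*sqrt(G) = -5*G**(3/2))
(E(-63) + 1808)/(-4478 + n(-42)) = (-(-945)*I*sqrt(7) + 1808)/(-4478 + (1/8)*(58 - 1*(-42))/(-42)) = (-(-945)*I*sqrt(7) + 1808)/(-4478 + (1/8)*(-1/42)*(58 + 42)) = (945*I*sqrt(7) + 1808)/(-4478 + (1/8)*(-1/42)*100) = (1808 + 945*I*sqrt(7))/(-4478 - 25/84) = (1808 + 945*I*sqrt(7))/(-376177/84) = (1808 + 945*I*sqrt(7))*(-84/376177) = -1344/3329 - 79380*I*sqrt(7)/376177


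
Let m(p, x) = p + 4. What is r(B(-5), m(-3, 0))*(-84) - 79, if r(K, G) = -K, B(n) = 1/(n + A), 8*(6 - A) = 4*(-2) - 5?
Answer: -47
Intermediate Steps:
A = 61/8 (A = 6 - (4*(-2) - 5)/8 = 6 - (-8 - 5)/8 = 6 - ⅛*(-13) = 6 + 13/8 = 61/8 ≈ 7.6250)
m(p, x) = 4 + p
B(n) = 1/(61/8 + n) (B(n) = 1/(n + 61/8) = 1/(61/8 + n))
r(B(-5), m(-3, 0))*(-84) - 79 = -8/(61 + 8*(-5))*(-84) - 79 = -8/(61 - 40)*(-84) - 79 = -8/21*(-84) - 79 = 32 - 79 = -47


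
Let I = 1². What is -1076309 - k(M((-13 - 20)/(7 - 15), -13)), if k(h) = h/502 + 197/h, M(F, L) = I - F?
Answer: -108055093759/100400 ≈ -1.0762e+6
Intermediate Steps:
I = 1
M(F, L) = 1 - F
k(h) = 197/h + h/502 (k(h) = h*(1/502) + 197/h = h/502 + 197/h = 197/h + h/502)
-1076309 - k(M((-13 - 20)/(7 - 15), -13)) = -1076309 - (197/(1 - (-13 - 20)/(7 - 15)) + (1 - (-13 - 20)/(7 - 15))/502) = -1076309 - (197/(1 - (-33)/(-8)) + (1 - (-33)/(-8))/502) = -1076309 - (197/(1 - (-33)*(-1)/8) + (1 - (-33)*(-1)/8)/502) = -1076309 - (197/(1 - 1*33/8) + (1 - 1*33/8)/502) = -1076309 - (197/(1 - 33/8) + (1 - 33/8)/502) = -1076309 - (197/(-25/8) + (1/502)*(-25/8)) = -1076309 - (197*(-8/25) - 25/4016) = -1076309 - (-1576/25 - 25/4016) = -1076309 - 1*(-6329841/100400) = -1076309 + 6329841/100400 = -108055093759/100400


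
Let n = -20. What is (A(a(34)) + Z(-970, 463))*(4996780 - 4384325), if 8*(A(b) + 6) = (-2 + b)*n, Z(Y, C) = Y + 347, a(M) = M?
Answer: -434230595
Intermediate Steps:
Z(Y, C) = 347 + Y
A(b) = -1 - 5*b/2 (A(b) = -6 + ((-2 + b)*(-20))/8 = -6 + (40 - 20*b)/8 = -6 + (5 - 5*b/2) = -1 - 5*b/2)
(A(a(34)) + Z(-970, 463))*(4996780 - 4384325) = ((-1 - 5/2*34) + (347 - 970))*(4996780 - 4384325) = ((-1 - 85) - 623)*612455 = (-86 - 623)*612455 = -709*612455 = -434230595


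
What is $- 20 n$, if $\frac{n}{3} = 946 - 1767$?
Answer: $49260$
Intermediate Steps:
$n = -2463$ ($n = 3 \left(946 - 1767\right) = 3 \left(-821\right) = -2463$)
$- 20 n = \left(-20\right) \left(-2463\right) = 49260$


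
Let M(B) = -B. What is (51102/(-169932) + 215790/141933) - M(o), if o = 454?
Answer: 2110615869/4636478 ≈ 455.22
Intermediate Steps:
(51102/(-169932) + 215790/141933) - M(o) = (51102/(-169932) + 215790/141933) - (-1)*454 = (51102*(-1/169932) + 215790*(1/141933)) - 1*(-454) = (-501/1666 + 71930/47311) + 454 = 5654857/4636478 + 454 = 2110615869/4636478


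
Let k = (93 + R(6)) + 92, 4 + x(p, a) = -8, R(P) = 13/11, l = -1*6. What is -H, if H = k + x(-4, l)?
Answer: -1916/11 ≈ -174.18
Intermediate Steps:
l = -6
R(P) = 13/11 (R(P) = 13*(1/11) = 13/11)
x(p, a) = -12 (x(p, a) = -4 - 8 = -12)
k = 2048/11 (k = (93 + 13/11) + 92 = 1036/11 + 92 = 2048/11 ≈ 186.18)
H = 1916/11 (H = 2048/11 - 12 = 1916/11 ≈ 174.18)
-H = -1*1916/11 = -1916/11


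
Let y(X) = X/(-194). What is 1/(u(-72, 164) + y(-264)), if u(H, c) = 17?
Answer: 97/1781 ≈ 0.054464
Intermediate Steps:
y(X) = -X/194 (y(X) = X*(-1/194) = -X/194)
1/(u(-72, 164) + y(-264)) = 1/(17 - 1/194*(-264)) = 1/(17 + 132/97) = 1/(1781/97) = 97/1781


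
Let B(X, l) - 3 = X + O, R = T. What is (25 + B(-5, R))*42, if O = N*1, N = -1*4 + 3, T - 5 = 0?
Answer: 924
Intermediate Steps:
T = 5 (T = 5 + 0 = 5)
N = -1 (N = -4 + 3 = -1)
R = 5
O = -1 (O = -1*1 = -1)
B(X, l) = 2 + X (B(X, l) = 3 + (X - 1) = 3 + (-1 + X) = 2 + X)
(25 + B(-5, R))*42 = (25 + (2 - 5))*42 = (25 - 3)*42 = 22*42 = 924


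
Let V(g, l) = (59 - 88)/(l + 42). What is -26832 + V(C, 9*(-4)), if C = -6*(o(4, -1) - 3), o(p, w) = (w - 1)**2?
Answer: -161021/6 ≈ -26837.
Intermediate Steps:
o(p, w) = (-1 + w)**2
C = -6 (C = -6*((-1 - 1)**2 - 3) = -6*((-2)**2 - 3) = -6*(4 - 3) = -6*1 = -6)
V(g, l) = -29/(42 + l)
-26832 + V(C, 9*(-4)) = -26832 - 29/(42 + 9*(-4)) = -26832 - 29/(42 - 36) = -26832 - 29/6 = -161021/6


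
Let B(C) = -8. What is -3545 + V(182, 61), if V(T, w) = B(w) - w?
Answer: -3614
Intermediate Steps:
V(T, w) = -8 - w
-3545 + V(182, 61) = -3545 + (-8 - 1*61) = -3545 + (-8 - 61) = -3545 - 69 = -3614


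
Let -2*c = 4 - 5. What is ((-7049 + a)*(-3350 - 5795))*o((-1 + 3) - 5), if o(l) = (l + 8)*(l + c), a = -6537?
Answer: -1553049625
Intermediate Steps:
c = ½ (c = -(4 - 5)/2 = -½*(-1) = ½ ≈ 0.50000)
o(l) = (½ + l)*(8 + l) (o(l) = (l + 8)*(l + ½) = (8 + l)*(½ + l) = (½ + l)*(8 + l))
((-7049 + a)*(-3350 - 5795))*o((-1 + 3) - 5) = ((-7049 - 6537)*(-3350 - 5795))*(4 + ((-1 + 3) - 5)² + 17*((-1 + 3) - 5)/2) = (-13586*(-9145))*(4 + (2 - 5)² + 17*(2 - 5)/2) = 124243970*(4 + (-3)² + (17/2)*(-3)) = 124243970*(4 + 9 - 51/2) = 124243970*(-25/2) = -1553049625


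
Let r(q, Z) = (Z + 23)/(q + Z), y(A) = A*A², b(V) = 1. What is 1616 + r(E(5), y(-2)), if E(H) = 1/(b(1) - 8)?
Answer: 30669/19 ≈ 1614.2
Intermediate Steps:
y(A) = A³
E(H) = -⅐ (E(H) = 1/(1 - 8) = 1/(-7) = -⅐)
r(q, Z) = (23 + Z)/(Z + q)
1616 + r(E(5), y(-2)) = 1616 + (23 + (-2)³)/((-2)³ - ⅐) = 1616 + (23 - 8)/(-8 - ⅐) = 1616 + 15/(-57/7) = 1616 - 7/57*15 = 1616 - 35/19 = 30669/19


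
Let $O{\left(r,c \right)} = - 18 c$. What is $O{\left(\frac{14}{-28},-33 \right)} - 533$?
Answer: $61$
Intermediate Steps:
$O{\left(\frac{14}{-28},-33 \right)} - 533 = \left(-18\right) \left(-33\right) - 533 = 594 - 533 = 61$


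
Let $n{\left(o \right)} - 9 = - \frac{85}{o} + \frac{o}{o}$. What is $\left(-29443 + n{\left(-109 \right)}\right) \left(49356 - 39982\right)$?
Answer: $-275897632$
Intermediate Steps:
$n{\left(o \right)} = 10 - \frac{85}{o}$ ($n{\left(o \right)} = 9 - \left(\frac{85}{o} - \frac{o}{o}\right) = 9 + \left(- \frac{85}{o} + 1\right) = 9 + \left(1 - \frac{85}{o}\right) = 10 - \frac{85}{o}$)
$\left(-29443 + n{\left(-109 \right)}\right) \left(49356 - 39982\right) = \left(-29443 + \left(10 - \frac{85}{-109}\right)\right) \left(49356 - 39982\right) = \left(-29443 + \left(10 - - \frac{85}{109}\right)\right) 9374 = \left(-29443 + \left(10 + \frac{85}{109}\right)\right) 9374 = \left(-29443 + \frac{1175}{109}\right) 9374 = \left(- \frac{3208112}{109}\right) 9374 = -275897632$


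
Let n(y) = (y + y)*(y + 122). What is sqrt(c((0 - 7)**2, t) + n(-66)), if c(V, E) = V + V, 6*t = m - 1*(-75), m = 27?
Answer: I*sqrt(7294) ≈ 85.405*I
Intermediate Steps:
t = 17 (t = (27 - 1*(-75))/6 = (27 + 75)/6 = (1/6)*102 = 17)
n(y) = 2*y*(122 + y) (n(y) = (2*y)*(122 + y) = 2*y*(122 + y))
c(V, E) = 2*V
sqrt(c((0 - 7)**2, t) + n(-66)) = sqrt(2*(0 - 7)**2 + 2*(-66)*(122 - 66)) = sqrt(2*(-7)**2 + 2*(-66)*56) = sqrt(2*49 - 7392) = sqrt(98 - 7392) = sqrt(-7294) = I*sqrt(7294)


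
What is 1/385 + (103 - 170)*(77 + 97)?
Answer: -4488329/385 ≈ -11658.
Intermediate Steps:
1/385 + (103 - 170)*(77 + 97) = 1/385 - 67*174 = 1/385 - 11658 = -4488329/385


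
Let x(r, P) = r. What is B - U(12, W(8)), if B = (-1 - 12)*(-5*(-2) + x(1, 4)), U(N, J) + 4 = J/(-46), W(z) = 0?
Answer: -139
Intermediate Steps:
U(N, J) = -4 - J/46 (U(N, J) = -4 + J/(-46) = -4 + J*(-1/46) = -4 - J/46)
B = -143 (B = (-1 - 12)*(-5*(-2) + 1) = -13*(10 + 1) = -13*11 = -143)
B - U(12, W(8)) = -143 - (-4 - 1/46*0) = -143 - (-4 + 0) = -143 - 1*(-4) = -143 + 4 = -139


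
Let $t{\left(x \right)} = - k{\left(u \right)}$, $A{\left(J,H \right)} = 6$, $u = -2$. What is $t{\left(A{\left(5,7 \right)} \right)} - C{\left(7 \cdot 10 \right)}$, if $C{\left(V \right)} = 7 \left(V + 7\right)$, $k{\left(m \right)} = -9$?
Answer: $-530$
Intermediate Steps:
$t{\left(x \right)} = 9$ ($t{\left(x \right)} = \left(-1\right) \left(-9\right) = 9$)
$C{\left(V \right)} = 49 + 7 V$ ($C{\left(V \right)} = 7 \left(7 + V\right) = 49 + 7 V$)
$t{\left(A{\left(5,7 \right)} \right)} - C{\left(7 \cdot 10 \right)} = 9 - \left(49 + 7 \cdot 7 \cdot 10\right) = 9 - \left(49 + 7 \cdot 70\right) = 9 - \left(49 + 490\right) = 9 - 539 = -530$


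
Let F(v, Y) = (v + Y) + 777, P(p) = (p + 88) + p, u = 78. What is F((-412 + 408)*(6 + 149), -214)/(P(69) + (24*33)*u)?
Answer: -57/62002 ≈ -0.00091933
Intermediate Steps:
P(p) = 88 + 2*p (P(p) = (88 + p) + p = 88 + 2*p)
F(v, Y) = 777 + Y + v (F(v, Y) = (Y + v) + 777 = 777 + Y + v)
F((-412 + 408)*(6 + 149), -214)/(P(69) + (24*33)*u) = (777 - 214 + (-412 + 408)*(6 + 149))/((88 + 2*69) + (24*33)*78) = (777 - 214 - 4*155)/((88 + 138) + 792*78) = (777 - 214 - 620)/(226 + 61776) = -57/62002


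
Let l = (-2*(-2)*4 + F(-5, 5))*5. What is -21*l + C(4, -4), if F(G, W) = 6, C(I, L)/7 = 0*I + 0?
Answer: -2310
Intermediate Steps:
C(I, L) = 0 (C(I, L) = 7*(0*I + 0) = 7*(0 + 0) = 7*0 = 0)
l = 110 (l = (-2*(-2)*4 + 6)*5 = (4*4 + 6)*5 = (16 + 6)*5 = 22*5 = 110)
-21*l + C(4, -4) = -21*110 + 0 = -2310 + 0 = -2310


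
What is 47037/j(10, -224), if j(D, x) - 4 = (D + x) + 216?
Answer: 15679/2 ≈ 7839.5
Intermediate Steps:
j(D, x) = 220 + D + x (j(D, x) = 4 + ((D + x) + 216) = 4 + (216 + D + x) = 220 + D + x)
47037/j(10, -224) = 47037/(220 + 10 - 224) = 47037/6 = 47037*(1/6) = 15679/2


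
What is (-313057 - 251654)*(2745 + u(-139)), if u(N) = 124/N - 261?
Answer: -194911131072/139 ≈ -1.4022e+9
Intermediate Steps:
u(N) = -261 + 124/N
(-313057 - 251654)*(2745 + u(-139)) = (-313057 - 251654)*(2745 + (-261 + 124/(-139))) = -564711*(2745 + (-261 + 124*(-1/139))) = -564711*(2745 + (-261 - 124/139)) = -564711*(2745 - 36403/139) = -564711*345152/139 = -194911131072/139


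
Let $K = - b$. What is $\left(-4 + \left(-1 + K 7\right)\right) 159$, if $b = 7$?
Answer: $-8586$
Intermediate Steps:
$K = -7$ ($K = \left(-1\right) 7 = -7$)
$\left(-4 + \left(-1 + K 7\right)\right) 159 = \left(-4 - 50\right) 159 = \left(-54\right) 159 = -8586$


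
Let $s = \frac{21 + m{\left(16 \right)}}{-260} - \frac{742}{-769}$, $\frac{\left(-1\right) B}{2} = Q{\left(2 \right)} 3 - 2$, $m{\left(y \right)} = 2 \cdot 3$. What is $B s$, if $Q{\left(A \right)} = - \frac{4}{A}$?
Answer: $\frac{688628}{49985} \approx 13.777$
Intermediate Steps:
$m{\left(y \right)} = 6$
$B = 16$ ($B = - 2 \left(- \frac{4}{2} \cdot 3 - 2\right) = - 2 \left(\left(-4\right) \frac{1}{2} \cdot 3 - 2\right) = - 2 \left(\left(-2\right) 3 - 2\right) = - 2 \left(-6 - 2\right) = \left(-2\right) \left(-8\right) = 16$)
$s = \frac{172157}{199940}$ ($s = \frac{21 + 6}{-260} - \frac{742}{-769} = 27 \left(- \frac{1}{260}\right) - - \frac{742}{769} = - \frac{27}{260} + \frac{742}{769} = \frac{172157}{199940} \approx 0.86104$)
$B s = 16 \cdot \frac{172157}{199940} = \frac{688628}{49985}$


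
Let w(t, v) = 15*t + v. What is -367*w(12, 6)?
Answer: -68262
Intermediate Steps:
w(t, v) = v + 15*t
-367*w(12, 6) = -367*(6 + 15*12) = -367*(6 + 180) = -367*186 = -68262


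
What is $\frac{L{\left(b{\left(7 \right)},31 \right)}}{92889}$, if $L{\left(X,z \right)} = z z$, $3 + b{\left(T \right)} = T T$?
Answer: $\frac{961}{92889} \approx 0.010346$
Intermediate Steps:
$b{\left(T \right)} = -3 + T^{2}$ ($b{\left(T \right)} = -3 + T T = -3 + T^{2}$)
$L{\left(X,z \right)} = z^{2}$
$\frac{L{\left(b{\left(7 \right)},31 \right)}}{92889} = \frac{31^{2}}{92889} = 961 \cdot \frac{1}{92889} = \frac{961}{92889}$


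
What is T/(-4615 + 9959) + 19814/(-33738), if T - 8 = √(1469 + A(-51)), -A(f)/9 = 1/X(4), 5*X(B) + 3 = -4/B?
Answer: -6601007/11268492 + √5921/10688 ≈ -0.57859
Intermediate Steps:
X(B) = -⅗ - 4/(5*B) (X(B) = -⅗ + (-4/B)/5 = -⅗ - 4/(5*B))
A(f) = 45/4 (A(f) = -9*20/(-4 - 3*4) = -9*20/(-4 - 12) = -9/((⅕)*(¼)*(-16)) = -9/(-⅘) = -9*(-5/4) = 45/4)
T = 8 + √5921/2 (T = 8 + √(1469 + 45/4) = 8 + √(5921/4) = 8 + √5921/2 ≈ 46.474)
T/(-4615 + 9959) + 19814/(-33738) = (8 + √5921/2)/(-4615 + 9959) + 19814/(-33738) = (8 + √5921/2)/5344 + 19814*(-1/33738) = (8 + √5921/2)*(1/5344) - 9907/16869 = (1/668 + √5921/10688) - 9907/16869 = -6601007/11268492 + √5921/10688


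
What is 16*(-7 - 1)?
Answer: -128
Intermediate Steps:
16*(-7 - 1) = 16*(-8) = -128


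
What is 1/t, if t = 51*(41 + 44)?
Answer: 1/4335 ≈ 0.00023068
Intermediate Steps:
t = 4335 (t = 51*85 = 4335)
1/t = 1/4335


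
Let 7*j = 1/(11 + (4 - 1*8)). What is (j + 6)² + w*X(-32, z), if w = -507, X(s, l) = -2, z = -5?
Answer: 2521639/2401 ≈ 1050.2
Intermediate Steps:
j = 1/49 (j = 1/(7*(11 + (4 - 1*8))) = 1/(7*(11 + (4 - 8))) = 1/(7*(11 - 4)) = (⅐)/7 = (⅐)*(⅐) = 1/49 ≈ 0.020408)
(j + 6)² + w*X(-32, z) = (1/49 + 6)² - 507*(-2) = (295/49)² + 1014 = 87025/2401 + 1014 = 2521639/2401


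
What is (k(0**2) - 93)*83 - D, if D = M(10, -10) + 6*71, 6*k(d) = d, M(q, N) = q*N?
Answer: -8045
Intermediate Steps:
M(q, N) = N*q
k(d) = d/6
D = 326 (D = -10*10 + 6*71 = -100 + 426 = 326)
(k(0**2) - 93)*83 - D = ((1/6)*0**2 - 93)*83 - 1*326 = ((1/6)*0 - 93)*83 - 326 = (0 - 93)*83 - 326 = -93*83 - 326 = -7719 - 326 = -8045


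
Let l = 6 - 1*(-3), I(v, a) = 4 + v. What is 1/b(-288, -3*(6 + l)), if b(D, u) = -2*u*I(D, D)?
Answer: -1/25560 ≈ -3.9124e-5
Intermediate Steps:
l = 9 (l = 6 + 3 = 9)
b(D, u) = -2*u*(4 + D)
1/b(-288, -3*(6 + l)) = 1/(-2*(-3*(6 + 9))*(4 - 288)) = 1/(-2*(-3*15)*(-284)) = 1/(-2*(-45)*(-284)) = 1/(-25560) = -1/25560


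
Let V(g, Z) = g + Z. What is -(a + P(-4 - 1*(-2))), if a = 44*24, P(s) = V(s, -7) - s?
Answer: -1049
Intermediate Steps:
V(g, Z) = Z + g
P(s) = -7 (P(s) = (-7 + s) - s = -7)
a = 1056
-(a + P(-4 - 1*(-2))) = -(1056 - 7) = -1*1049 = -1049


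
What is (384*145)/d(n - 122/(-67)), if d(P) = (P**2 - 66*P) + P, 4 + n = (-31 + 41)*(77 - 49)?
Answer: 41657920/44236171 ≈ 0.94172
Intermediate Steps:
n = 276 (n = -4 + (-31 + 41)*(77 - 49) = -4 + 10*28 = -4 + 280 = 276)
d(P) = P**2 - 65*P
(384*145)/d(n - 122/(-67)) = (384*145)/(((276 - 122/(-67))*(-65 + (276 - 122/(-67))))) = 55680/(((276 - 122*(-1)/67)*(-65 + (276 - 122*(-1)/67)))) = 55680/(((276 - 1*(-122/67))*(-65 + (276 - 1*(-122/67))))) = 55680/(((276 + 122/67)*(-65 + (276 + 122/67)))) = 55680/((18614*(-65 + 18614/67)/67)) = 55680/(((18614/67)*(14259/67))) = 55680/(265417026/4489) = 55680*(4489/265417026) = 41657920/44236171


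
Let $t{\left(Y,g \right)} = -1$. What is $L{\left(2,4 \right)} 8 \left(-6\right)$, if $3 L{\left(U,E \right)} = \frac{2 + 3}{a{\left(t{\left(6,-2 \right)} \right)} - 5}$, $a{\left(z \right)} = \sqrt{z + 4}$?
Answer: $\frac{200}{11} + \frac{40 \sqrt{3}}{11} \approx 24.48$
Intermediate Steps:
$a{\left(z \right)} = \sqrt{4 + z}$
$L{\left(U,E \right)} = \frac{5}{3 \left(-5 + \sqrt{3}\right)}$ ($L{\left(U,E \right)} = \frac{\left(2 + 3\right) \frac{1}{\sqrt{4 - 1} - 5}}{3} = \frac{5 \frac{1}{\sqrt{3} - 5}}{3} = \frac{5 \frac{1}{-5 + \sqrt{3}}}{3} = \frac{5}{3 \left(-5 + \sqrt{3}\right)}$)
$L{\left(2,4 \right)} 8 \left(-6\right) = \left(- \frac{25}{66} - \frac{5 \sqrt{3}}{66}\right) 8 \left(-6\right) = \left(- \frac{100}{33} - \frac{20 \sqrt{3}}{33}\right) \left(-6\right) = \frac{200}{11} + \frac{40 \sqrt{3}}{11}$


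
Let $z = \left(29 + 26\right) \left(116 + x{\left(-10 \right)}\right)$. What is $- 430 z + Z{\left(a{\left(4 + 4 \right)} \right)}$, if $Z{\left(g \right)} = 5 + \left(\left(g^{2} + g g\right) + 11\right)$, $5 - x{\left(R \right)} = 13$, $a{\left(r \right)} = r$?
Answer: $-2554056$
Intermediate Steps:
$x{\left(R \right)} = -8$ ($x{\left(R \right)} = 5 - 13 = -8$)
$Z{\left(g \right)} = 16 + 2 g^{2}$ ($Z{\left(g \right)} = 5 + \left(\left(g^{2} + g^{2}\right) + 11\right) = 5 + \left(2 g^{2} + 11\right) = 5 + \left(11 + 2 g^{2}\right) = 16 + 2 g^{2}$)
$z = 5940$ ($z = \left(29 + 26\right) \left(116 - 8\right) = 55 \cdot 108 = 5940$)
$- 430 z + Z{\left(a{\left(4 + 4 \right)} \right)} = \left(-430\right) 5940 + \left(16 + 2 \left(4 + 4\right)^{2}\right) = -2554200 + \left(16 + 2 \cdot 8^{2}\right) = -2554200 + \left(16 + 2 \cdot 64\right) = -2554200 + \left(16 + 128\right) = -2554200 + 144 = -2554056$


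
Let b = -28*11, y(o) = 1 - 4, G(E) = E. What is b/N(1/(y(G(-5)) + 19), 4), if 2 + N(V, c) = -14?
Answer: 77/4 ≈ 19.250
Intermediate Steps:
y(o) = -3
N(V, c) = -16 (N(V, c) = -2 - 14 = -16)
b = -308
b/N(1/(y(G(-5)) + 19), 4) = -308/(-16) = -308*(-1/16) = 77/4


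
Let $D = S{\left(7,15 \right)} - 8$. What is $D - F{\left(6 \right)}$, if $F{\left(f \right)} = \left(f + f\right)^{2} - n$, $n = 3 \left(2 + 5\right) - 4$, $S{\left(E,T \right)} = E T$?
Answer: $-30$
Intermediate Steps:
$n = 17$ ($n = 3 \cdot 7 - 4 = 21 - 4 = 17$)
$F{\left(f \right)} = -17 + 4 f^{2}$ ($F{\left(f \right)} = \left(f + f\right)^{2} - 17 = \left(2 f\right)^{2} - 17 = 4 f^{2} - 17 = -17 + 4 f^{2}$)
$D = 97$ ($D = 7 \cdot 15 - 8 = 105 - 8 = 97$)
$D - F{\left(6 \right)} = 97 - \left(-17 + 4 \cdot 6^{2}\right) = 97 - \left(-17 + 4 \cdot 36\right) = 97 - \left(-17 + 144\right) = 97 - 127 = -30$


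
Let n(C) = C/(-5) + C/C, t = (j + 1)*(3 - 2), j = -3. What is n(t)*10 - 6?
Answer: 8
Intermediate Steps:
t = -2 (t = (-3 + 1)*(3 - 2) = -2*1 = -2)
n(C) = 1 - C/5 (n(C) = C*(-1/5) + 1 = -C/5 + 1 = 1 - C/5)
n(t)*10 - 6 = (1 - 1/5*(-2))*10 - 6 = (1 + 2/5)*10 - 6 = (7/5)*10 - 6 = 14 - 6 = 8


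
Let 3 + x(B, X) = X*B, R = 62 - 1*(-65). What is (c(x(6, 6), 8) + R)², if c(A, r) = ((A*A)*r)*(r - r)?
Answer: 16129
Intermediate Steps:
R = 127 (R = 62 + 65 = 127)
x(B, X) = -3 + B*X (x(B, X) = -3 + X*B = -3 + B*X)
c(A, r) = 0 (c(A, r) = (A²*r)*0 = (r*A²)*0 = 0)
(c(x(6, 6), 8) + R)² = (0 + 127)² = 127² = 16129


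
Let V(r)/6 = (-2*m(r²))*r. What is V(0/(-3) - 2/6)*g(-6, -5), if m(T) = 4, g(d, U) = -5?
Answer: -80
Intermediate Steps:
V(r) = -48*r (V(r) = 6*((-2*4)*r) = 6*(-8*r) = -48*r)
V(0/(-3) - 2/6)*g(-6, -5) = -48*(0/(-3) - 2/6)*(-5) = -48*(0*(-⅓) - 2*⅙)*(-5) = -48*(0 - ⅓)*(-5) = -48*(-⅓)*(-5) = 16*(-5) = -80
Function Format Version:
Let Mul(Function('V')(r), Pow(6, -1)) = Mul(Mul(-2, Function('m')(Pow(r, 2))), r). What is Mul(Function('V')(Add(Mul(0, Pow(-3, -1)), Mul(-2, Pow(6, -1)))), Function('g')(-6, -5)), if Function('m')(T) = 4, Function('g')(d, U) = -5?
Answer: -80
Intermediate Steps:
Function('V')(r) = Mul(-48, r) (Function('V')(r) = Mul(6, Mul(Mul(-2, 4), r)) = Mul(6, Mul(-8, r)) = Mul(-48, r))
Mul(Function('V')(Add(Mul(0, Pow(-3, -1)), Mul(-2, Pow(6, -1)))), Function('g')(-6, -5)) = Mul(Mul(-48, Add(Mul(0, Pow(-3, -1)), Mul(-2, Pow(6, -1)))), -5) = Mul(Mul(-48, Add(Mul(0, Rational(-1, 3)), Mul(-2, Rational(1, 6)))), -5) = Mul(Mul(-48, Add(0, Rational(-1, 3))), -5) = Mul(Mul(-48, Rational(-1, 3)), -5) = Mul(16, -5) = -80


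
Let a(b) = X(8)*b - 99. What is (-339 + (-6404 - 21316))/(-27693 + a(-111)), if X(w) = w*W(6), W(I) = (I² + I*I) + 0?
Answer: 9353/30576 ≈ 0.30589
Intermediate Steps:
W(I) = 2*I² (W(I) = (I² + I²) + 0 = 2*I² + 0 = 2*I²)
X(w) = 72*w (X(w) = w*(2*6²) = w*(2*36) = w*72 = 72*w)
a(b) = -99 + 576*b (a(b) = (72*8)*b - 99 = 576*b - 99 = -99 + 576*b)
(-339 + (-6404 - 21316))/(-27693 + a(-111)) = (-339 + (-6404 - 21316))/(-27693 + (-99 + 576*(-111))) = (-339 - 27720)/(-27693 + (-99 - 63936)) = -28059/(-27693 - 64035) = -28059/(-91728) = -28059*(-1/91728) = 9353/30576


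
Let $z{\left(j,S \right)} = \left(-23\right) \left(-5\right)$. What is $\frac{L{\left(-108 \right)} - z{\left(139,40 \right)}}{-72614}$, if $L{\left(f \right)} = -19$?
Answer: $\frac{67}{36307} \approx 0.0018454$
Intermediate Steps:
$z{\left(j,S \right)} = 115$
$\frac{L{\left(-108 \right)} - z{\left(139,40 \right)}}{-72614} = \frac{-19 - 115}{-72614} = \left(-19 - 115\right) \left(- \frac{1}{72614}\right) = \left(-134\right) \left(- \frac{1}{72614}\right) = \frac{67}{36307}$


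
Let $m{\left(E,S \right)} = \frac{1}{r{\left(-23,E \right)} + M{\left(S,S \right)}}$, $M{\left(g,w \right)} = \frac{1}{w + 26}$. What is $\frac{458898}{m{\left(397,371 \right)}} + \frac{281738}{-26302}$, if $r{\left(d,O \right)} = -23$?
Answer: $- \frac{55099310094733}{5220947} \approx -1.0554 \cdot 10^{7}$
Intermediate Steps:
$M{\left(g,w \right)} = \frac{1}{26 + w}$
$m{\left(E,S \right)} = \frac{1}{-23 + \frac{1}{26 + S}}$
$\frac{458898}{m{\left(397,371 \right)}} + \frac{281738}{-26302} = \frac{458898}{\frac{1}{597 + 23 \cdot 371} \left(-26 - 371\right)} + \frac{281738}{-26302} = \frac{458898}{\frac{1}{597 + 8533} \left(-26 - 371\right)} + 281738 \left(- \frac{1}{26302}\right) = \frac{458898}{\frac{1}{9130} \left(-397\right)} - \frac{140869}{13151} = \frac{458898}{- \frac{397}{9130}} - \frac{140869}{13151} = 458898 \left(- \frac{9130}{397}\right) - \frac{140869}{13151} = - \frac{4189738740}{397} - \frac{140869}{13151} = - \frac{55099310094733}{5220947}$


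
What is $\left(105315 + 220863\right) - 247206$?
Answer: $78972$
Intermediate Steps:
$\left(105315 + 220863\right) - 247206 = 326178 - 247206 = 78972$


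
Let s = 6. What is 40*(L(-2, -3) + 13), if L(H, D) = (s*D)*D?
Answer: 2680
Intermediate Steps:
L(H, D) = 6*D² (L(H, D) = (6*D)*D = 6*D²)
40*(L(-2, -3) + 13) = 40*(6*(-3)² + 13) = 40*(6*9 + 13) = 40*(54 + 13) = 40*67 = 2680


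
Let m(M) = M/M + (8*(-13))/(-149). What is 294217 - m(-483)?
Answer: 43838080/149 ≈ 2.9422e+5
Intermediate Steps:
m(M) = 253/149 (m(M) = 1 - 104*(-1/149) = 1 + 104/149 = 253/149)
294217 - m(-483) = 294217 - 1*253/149 = 294217 - 253/149 = 43838080/149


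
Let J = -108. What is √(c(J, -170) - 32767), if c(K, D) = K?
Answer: 5*I*√1315 ≈ 181.31*I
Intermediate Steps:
√(c(J, -170) - 32767) = √(-108 - 32767) = √(-32875) = 5*I*√1315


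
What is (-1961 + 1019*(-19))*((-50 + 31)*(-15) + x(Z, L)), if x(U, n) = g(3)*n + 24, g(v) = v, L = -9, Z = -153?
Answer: -6012804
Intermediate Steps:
x(U, n) = 24 + 3*n (x(U, n) = 3*n + 24 = 24 + 3*n)
(-1961 + 1019*(-19))*((-50 + 31)*(-15) + x(Z, L)) = (-1961 + 1019*(-19))*((-50 + 31)*(-15) + (24 + 3*(-9))) = (-1961 - 19361)*(-19*(-15) + (24 - 27)) = -21322*(285 - 3) = -21322*282 = -6012804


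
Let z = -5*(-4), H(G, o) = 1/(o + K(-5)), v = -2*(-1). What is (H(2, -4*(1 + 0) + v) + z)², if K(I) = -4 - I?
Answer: 361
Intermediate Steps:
v = 2
H(G, o) = 1/(1 + o) (H(G, o) = 1/(o + (-4 - 1*(-5))) = 1/(o + (-4 + 5)) = 1/(o + 1) = 1/(1 + o))
z = 20
(H(2, -4*(1 + 0) + v) + z)² = (1/(1 + (-4*(1 + 0) + 2)) + 20)² = (1/(1 + (-4*1 + 2)) + 20)² = (1/(1 + (-4 + 2)) + 20)² = (1/(1 - 2) + 20)² = (1/(-1) + 20)² = (-1 + 20)² = 19² = 361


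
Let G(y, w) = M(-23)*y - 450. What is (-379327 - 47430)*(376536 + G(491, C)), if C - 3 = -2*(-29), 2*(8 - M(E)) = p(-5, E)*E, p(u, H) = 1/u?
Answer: -1616916979179/10 ≈ -1.6169e+11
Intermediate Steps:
M(E) = 8 + E/10 (M(E) = 8 - E/(2*(-5)) = 8 - (-1)*E/10 = 8 + E/10)
C = 61 (C = 3 - 2*(-29) = 3 + 58 = 61)
G(y, w) = -450 + 57*y/10 (G(y, w) = (8 + (⅒)*(-23))*y - 450 = (8 - 23/10)*y - 450 = 57*y/10 - 450 = -450 + 57*y/10)
(-379327 - 47430)*(376536 + G(491, C)) = (-379327 - 47430)*(376536 + (-450 + (57/10)*491)) = -426757*(376536 + (-450 + 27987/10)) = -426757*(376536 + 23487/10) = -426757*3788847/10 = -1616916979179/10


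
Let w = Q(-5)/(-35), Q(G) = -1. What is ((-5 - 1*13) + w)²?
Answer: 395641/1225 ≈ 322.97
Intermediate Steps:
w = 1/35 (w = -1/(-35) = -1*(-1/35) = 1/35 ≈ 0.028571)
((-5 - 1*13) + w)² = ((-5 - 1*13) + 1/35)² = ((-5 - 13) + 1/35)² = (-18 + 1/35)² = (-629/35)² = 395641/1225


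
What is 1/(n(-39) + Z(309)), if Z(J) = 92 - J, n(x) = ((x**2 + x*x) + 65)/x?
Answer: -3/890 ≈ -0.0033708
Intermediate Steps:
n(x) = (65 + 2*x**2)/x (n(x) = ((x**2 + x**2) + 65)/x = (2*x**2 + 65)/x = (65 + 2*x**2)/x)
1/(n(-39) + Z(309)) = 1/((2*(-39) + 65/(-39)) + (92 - 1*309)) = 1/((-78 + 65*(-1/39)) + (92 - 309)) = 1/((-78 - 5/3) - 217) = 1/(-239/3 - 217) = 1/(-890/3) = -3/890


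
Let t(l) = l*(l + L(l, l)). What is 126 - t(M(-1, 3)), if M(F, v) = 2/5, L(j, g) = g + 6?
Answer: 3082/25 ≈ 123.28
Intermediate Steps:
L(j, g) = 6 + g
M(F, v) = 2/5 (M(F, v) = 2*(1/5) = 2/5)
t(l) = l*(6 + 2*l) (t(l) = l*(l + (6 + l)) = l*(6 + 2*l))
126 - t(M(-1, 3)) = 126 - 2*2*(3 + 2/5)/5 = 126 - 2*2*17/(5*5) = 126 - 1*68/25 = 126 - 68/25 = 3082/25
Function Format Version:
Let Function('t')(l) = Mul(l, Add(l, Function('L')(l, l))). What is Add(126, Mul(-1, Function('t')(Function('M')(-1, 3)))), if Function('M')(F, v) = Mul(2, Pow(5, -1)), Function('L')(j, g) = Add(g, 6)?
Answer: Rational(3082, 25) ≈ 123.28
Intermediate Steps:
Function('L')(j, g) = Add(6, g)
Function('M')(F, v) = Rational(2, 5) (Function('M')(F, v) = Mul(2, Rational(1, 5)) = Rational(2, 5))
Function('t')(l) = Mul(l, Add(6, Mul(2, l))) (Function('t')(l) = Mul(l, Add(l, Add(6, l))) = Mul(l, Add(6, Mul(2, l))))
Add(126, Mul(-1, Function('t')(Function('M')(-1, 3)))) = Add(126, Mul(-1, Mul(2, Rational(2, 5), Add(3, Rational(2, 5))))) = Add(126, Mul(-1, Mul(2, Rational(2, 5), Rational(17, 5)))) = Add(126, Mul(-1, Rational(68, 25))) = Add(126, Rational(-68, 25)) = Rational(3082, 25)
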